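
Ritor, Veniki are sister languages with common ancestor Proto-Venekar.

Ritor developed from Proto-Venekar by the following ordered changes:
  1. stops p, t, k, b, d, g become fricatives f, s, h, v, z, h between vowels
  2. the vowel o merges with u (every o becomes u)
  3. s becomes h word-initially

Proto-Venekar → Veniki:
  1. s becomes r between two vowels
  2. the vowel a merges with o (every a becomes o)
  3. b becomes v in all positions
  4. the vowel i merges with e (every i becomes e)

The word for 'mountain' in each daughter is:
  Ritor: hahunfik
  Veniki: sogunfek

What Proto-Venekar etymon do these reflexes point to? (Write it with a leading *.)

*sagunfik

Position 2: Ritor has a, Veniki has o. Ritor preserves a here (none of its changes turn any other segment into a), so the proto-segment is *a.
Position 3: Ritor has h, Veniki has g. Veniki preserves g here (none of its changes turn any other segment into g), so the proto-segment is *g.
This points to *sagunfik. Verify forward in each daughter:
Ritor: *sagunfik
  sagunfik → sahunfik   [intervocalic lenition]
  sahunfik (rule 2 does not apply)
  sahunfik → hahunfik   [debuccalisation]
  giving Ritor hahunfik.
Veniki: *sagunfik > sogunfik > sogunfek  (by vowel merger, vowel merger)
No other proto-form is consistent with every reflex, so the reconstruction is *sagunfik.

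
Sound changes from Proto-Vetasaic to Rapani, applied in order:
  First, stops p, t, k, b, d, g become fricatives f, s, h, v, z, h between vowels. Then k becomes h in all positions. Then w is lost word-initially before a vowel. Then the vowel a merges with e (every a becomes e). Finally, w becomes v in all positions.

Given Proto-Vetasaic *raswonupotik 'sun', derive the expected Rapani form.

Rapani: start from *raswonupotik.
  rule 1 (intervocalic lenition): raswonupotik → raswonufosik
  rule 2 (unconditioned shift): raswonufosik → raswonufosih
  rule 3: no change — raswonufosih
  rule 4 (vowel merger): raswonufosih → reswonufosih
  rule 5 (unconditioned shift): reswonufosih → resvonufosih
  ⇒ Rapani resvonufosih

resvonufosih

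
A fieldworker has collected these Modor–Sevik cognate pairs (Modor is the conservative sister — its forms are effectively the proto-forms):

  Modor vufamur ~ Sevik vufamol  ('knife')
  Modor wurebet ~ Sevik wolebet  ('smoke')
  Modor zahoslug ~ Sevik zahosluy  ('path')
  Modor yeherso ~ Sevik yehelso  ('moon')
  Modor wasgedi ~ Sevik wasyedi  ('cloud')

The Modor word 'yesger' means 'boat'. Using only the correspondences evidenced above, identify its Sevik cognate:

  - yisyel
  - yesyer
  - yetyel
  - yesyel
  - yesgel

yesyel

wasgedi ~ wasyedi — Modor g corresponds to Sevik y after a consonant, before a front vowel.
vufamur ~ vufamol — Modor r corresponds to Sevik l word-finally.
Applying these to Modor 'yesger':
  yesger → yesyer   (g→y after a consonant, before a front vowel)
  yesyer → yesyel   (r→l word-finally)
So the Sevik cognate is 'yesyel'.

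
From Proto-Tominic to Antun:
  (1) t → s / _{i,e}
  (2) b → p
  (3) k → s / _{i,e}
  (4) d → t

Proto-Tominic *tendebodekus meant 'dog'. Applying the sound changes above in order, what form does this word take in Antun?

sentepotekus

Antun: *tendebodekus
  tendebodekus → sendebodekus   [palatalisation]
  sendebodekus → sendepodekus   [unconditioned shift]
  sendepodekus (rule 3 does not apply)
  sendepodekus → sentepotekus   [unconditioned shift]
  giving Antun sentepotekus.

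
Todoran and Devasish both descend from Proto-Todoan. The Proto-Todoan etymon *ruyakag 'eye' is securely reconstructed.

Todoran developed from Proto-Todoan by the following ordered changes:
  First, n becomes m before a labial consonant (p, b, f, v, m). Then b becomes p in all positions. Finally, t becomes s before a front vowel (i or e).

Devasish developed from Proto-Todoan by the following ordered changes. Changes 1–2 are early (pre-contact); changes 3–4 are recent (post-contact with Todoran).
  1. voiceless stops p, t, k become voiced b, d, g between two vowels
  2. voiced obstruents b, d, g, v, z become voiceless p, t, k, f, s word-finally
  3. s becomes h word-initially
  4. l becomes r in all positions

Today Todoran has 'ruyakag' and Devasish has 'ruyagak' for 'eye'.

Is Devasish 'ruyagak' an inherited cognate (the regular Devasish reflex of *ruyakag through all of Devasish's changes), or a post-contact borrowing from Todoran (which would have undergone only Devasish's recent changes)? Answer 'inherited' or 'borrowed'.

If inherited, *ruyakag would pass through all of Devasish's changes:
Devasish: *ruyakag
  ruyakag → ruyagag   [intervocalic voicing]
  ruyagag → ruyagak   [final devoicing]
  ruyagak (rule 3 does not apply)
  ruyagak (rule 4 does not apply)
  giving Devasish ruyagak.
If borrowed from Todoran 'ruyakag' after the early changes, it would undergo only the recent ones:
  rule 3 (debuccalisation): no change (ruyakag)
  rule 4 (unconditioned shift): no change (ruyakag)
  ⇒ as a loan: ruyakag
Devasish 'ruyagak' matches the inherited outcome exactly, so it is an inherited cognate, not a loan.

inherited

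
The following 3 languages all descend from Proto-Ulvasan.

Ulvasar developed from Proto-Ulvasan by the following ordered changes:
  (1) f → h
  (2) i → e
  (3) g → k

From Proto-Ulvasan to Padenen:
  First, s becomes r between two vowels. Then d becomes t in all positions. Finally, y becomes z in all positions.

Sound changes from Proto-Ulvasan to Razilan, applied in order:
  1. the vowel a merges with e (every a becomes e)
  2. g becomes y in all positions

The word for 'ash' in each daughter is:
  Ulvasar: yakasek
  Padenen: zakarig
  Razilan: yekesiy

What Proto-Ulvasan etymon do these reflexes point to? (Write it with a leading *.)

*yakasig

Position 2: Ulvasar has a, Padenen has a, Razilan has e. Ulvasar preserves a here (none of its changes turn any other segment into a), so the proto-segment is *a.
Position 1: Ulvasar has y, Padenen has z, Razilan has y. Ulvasar preserves y here (none of its changes turn any other segment into y), so the proto-segment is *y.
Verify the candidate proto-form against each daughter:
Ulvasar: *yakasig
  yakasig (rule 1 does not apply)
  yakasig → yakaseg   [vowel merger]
  yakaseg → yakasek   [unconditioned shift]
  giving Ulvasar yakasek.
Padenen: *yakasig > yakarig > zakarig  (by rhotacism, unconditioned shift)
Razilan: start from *yakasig.
  rule 1 (vowel merger): yakasig → yekesig
  rule 2 (unconditioned shift): yekesig → yekesiy
  ⇒ Razilan yekesiy
No other proto-form is consistent with every reflex, so the reconstruction is *yakasig.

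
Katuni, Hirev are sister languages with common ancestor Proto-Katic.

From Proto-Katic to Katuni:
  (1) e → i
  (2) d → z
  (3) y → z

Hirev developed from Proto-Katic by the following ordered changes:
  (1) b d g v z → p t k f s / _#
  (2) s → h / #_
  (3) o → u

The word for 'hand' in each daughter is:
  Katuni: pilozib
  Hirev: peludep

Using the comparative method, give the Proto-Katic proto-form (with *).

Position 7: Katuni has b, Hirev has p. Katuni preserves b here (none of its changes turn any other segment into b), so the proto-segment is *b.
Position 2: Katuni has i, Hirev has e. Hirev preserves e here (none of its changes turn any other segment into e), so the proto-segment is *e.
Position 6: Katuni has i, Hirev has e. Hirev preserves e here (none of its changes turn any other segment into e), so the proto-segment is *e.
This points to *pelodeb. Verify forward in each daughter:
Katuni: *pelodeb
  pelodeb → pilodib   [vowel merger]
  pilodib → pilozib   [unconditioned shift]
  pilozib (rule 3 does not apply)
  giving Katuni pilozib.
Hirev: *pelodeb
  pelodeb → pelodep   [final devoicing]
  pelodep (rule 2 does not apply)
  pelodep → peludep   [vowel merger]
  giving Hirev peludep.
Only *pelodeb yields all of Katuni pilozib, Hirev peludep.

*pelodeb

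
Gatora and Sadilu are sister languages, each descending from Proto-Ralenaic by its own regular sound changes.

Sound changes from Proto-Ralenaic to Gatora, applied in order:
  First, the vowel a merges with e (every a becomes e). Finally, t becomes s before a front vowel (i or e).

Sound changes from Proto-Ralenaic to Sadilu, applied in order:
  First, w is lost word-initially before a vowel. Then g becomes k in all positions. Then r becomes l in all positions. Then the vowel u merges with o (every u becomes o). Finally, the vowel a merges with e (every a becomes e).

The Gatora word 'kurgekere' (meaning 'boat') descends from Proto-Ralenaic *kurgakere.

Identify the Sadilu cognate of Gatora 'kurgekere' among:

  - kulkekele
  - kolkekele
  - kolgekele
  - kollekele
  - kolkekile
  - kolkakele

kolkekele

Sadilu: *kurgakere
  kurgakere (rule 1 does not apply)
  kurgakere → kurkakere   [unconditioned shift]
  kurkakere → kulkakele   [unconditioned shift]
  kulkakele → kolkakele   [vowel merger]
  kolkakele → kolkekele   [vowel merger]
  giving Sadilu kolkekele.
Among the options, 'kolkekele' alone shows every Sadilu change applied in order.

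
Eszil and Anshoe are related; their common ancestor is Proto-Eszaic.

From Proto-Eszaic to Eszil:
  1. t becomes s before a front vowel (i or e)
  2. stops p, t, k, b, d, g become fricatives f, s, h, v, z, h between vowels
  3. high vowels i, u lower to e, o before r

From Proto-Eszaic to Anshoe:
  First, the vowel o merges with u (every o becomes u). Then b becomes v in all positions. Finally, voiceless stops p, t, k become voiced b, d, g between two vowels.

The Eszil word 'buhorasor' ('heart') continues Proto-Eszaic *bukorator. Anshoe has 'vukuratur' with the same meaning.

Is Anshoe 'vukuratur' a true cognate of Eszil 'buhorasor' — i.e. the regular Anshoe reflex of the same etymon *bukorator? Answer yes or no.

no

Derive the expected Anshoe reflex of *bukorator:
Anshoe: start from *bukorator.
  rule 1 (vowel merger): bukorator → bukuratur
  rule 2 (unconditioned shift): bukuratur → vukuratur
  rule 3 (intervocalic voicing): vukuratur → vuguradur
  ⇒ Anshoe vuguradur
The regular Anshoe reflex would be 'vuguradur', but the attested form is 'vukuratur'. The correspondence is irregular, so they are not cognates (the Anshoe form has a different source).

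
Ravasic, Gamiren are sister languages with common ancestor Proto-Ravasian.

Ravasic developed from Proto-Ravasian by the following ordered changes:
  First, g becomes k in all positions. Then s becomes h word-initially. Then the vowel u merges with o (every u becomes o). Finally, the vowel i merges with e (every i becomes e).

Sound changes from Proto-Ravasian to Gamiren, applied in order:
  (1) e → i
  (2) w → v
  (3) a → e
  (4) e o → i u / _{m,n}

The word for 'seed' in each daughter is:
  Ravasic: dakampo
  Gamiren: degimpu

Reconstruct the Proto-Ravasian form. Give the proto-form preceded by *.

Position 3: Ravasic has k, Gamiren has g. Gamiren preserves g here (none of its changes turn any other segment into g), so the proto-segment is *g.
Position 7: Ravasic has o, Gamiren has u. Taking the neighbouring segments as reconstructed: Ravasic o could go back to *o or *u; Gamiren u can only go back to *u — the one source consistent with every daughter is *u.
Position 4: Ravasic has a, Gamiren has i. Ravasic preserves a here (none of its changes turn any other segment into a), so the proto-segment is *a.
This points to *dagampu. Verify forward in each daughter:
Ravasic: start from *dagampu.
  rule 1 (unconditioned shift): dagampu → dakampu
  rule 2: no change — dakampu
  rule 3 (vowel merger): dakampu → dakampo
  rule 4: no change — dakampo
  ⇒ Ravasic dakampo
Gamiren: *dagampu > degempu > degimpu  (by vowel merger, pre-nasal raising)
Only *dagampu yields all of Ravasic dakampo, Gamiren degimpu.

*dagampu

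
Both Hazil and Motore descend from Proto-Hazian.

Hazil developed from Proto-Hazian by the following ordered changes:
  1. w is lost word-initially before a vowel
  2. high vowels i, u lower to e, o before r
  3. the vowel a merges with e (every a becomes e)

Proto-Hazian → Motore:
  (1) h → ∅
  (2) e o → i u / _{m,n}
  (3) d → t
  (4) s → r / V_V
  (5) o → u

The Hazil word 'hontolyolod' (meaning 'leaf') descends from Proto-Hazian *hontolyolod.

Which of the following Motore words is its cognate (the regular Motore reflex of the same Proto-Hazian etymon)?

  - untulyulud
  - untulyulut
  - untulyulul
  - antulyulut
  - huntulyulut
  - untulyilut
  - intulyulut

Motore: *hontolyolod
  hontolyolod → ontolyolod   [h-loss]
  ontolyolod → untolyolod   [pre-nasal raising]
  untolyolod → untolyolot   [unconditioned shift]
  untolyolot (rule 4 does not apply)
  untolyolot → untulyulut   [vowel merger]
  giving Motore untulyulut.

untulyulut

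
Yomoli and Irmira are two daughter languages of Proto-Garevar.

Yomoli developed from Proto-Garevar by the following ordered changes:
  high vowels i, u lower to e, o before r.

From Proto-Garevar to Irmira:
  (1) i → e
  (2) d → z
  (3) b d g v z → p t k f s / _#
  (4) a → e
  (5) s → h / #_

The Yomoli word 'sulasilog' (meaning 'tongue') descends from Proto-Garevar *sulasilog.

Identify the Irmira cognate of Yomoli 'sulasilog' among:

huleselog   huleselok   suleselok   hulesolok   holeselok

huleselok

Irmira: start from *sulasilog.
  rule 1 (vowel merger): sulasilog → sulaselog
  rule 2: no change — sulaselog
  rule 3 (final devoicing): sulaselog → sulaselok
  rule 4 (vowel merger): sulaselok → suleselok
  rule 5 (debuccalisation): suleselok → huleselok
  ⇒ Irmira huleselok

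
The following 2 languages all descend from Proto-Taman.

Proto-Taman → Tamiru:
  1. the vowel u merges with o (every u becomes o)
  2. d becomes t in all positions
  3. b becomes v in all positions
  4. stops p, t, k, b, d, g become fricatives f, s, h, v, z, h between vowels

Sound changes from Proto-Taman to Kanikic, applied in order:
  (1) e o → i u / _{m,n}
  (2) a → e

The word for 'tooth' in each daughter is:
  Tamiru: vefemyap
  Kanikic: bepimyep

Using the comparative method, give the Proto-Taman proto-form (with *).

*bepemyap

Position 7: Tamiru has a, Kanikic has e. Tamiru preserves a here (none of its changes turn any other segment into a), so the proto-segment is *a.
Position 4: Tamiru has e, Kanikic has i. Tamiru preserves e here (none of its changes turn any other segment into e), so the proto-segment is *e.
Position 3: Tamiru has f, Kanikic has p. Kanikic preserves p here (none of its changes turn any other segment into p), so the proto-segment is *p.
Continuing position by position gives *bepemyap; check it forward:
Tamiru: *bepemyap > vepemyap > vefemyap  (by unconditioned shift, intervocalic lenition)
Kanikic: *bepemyap
  bepemyap → bepimyap   [pre-nasal raising]
  bepimyap → bepimyep   [vowel merger]
  giving Kanikic bepimyep.
Only *bepemyap yields all of Tamiru vefemyap, Kanikic bepimyep.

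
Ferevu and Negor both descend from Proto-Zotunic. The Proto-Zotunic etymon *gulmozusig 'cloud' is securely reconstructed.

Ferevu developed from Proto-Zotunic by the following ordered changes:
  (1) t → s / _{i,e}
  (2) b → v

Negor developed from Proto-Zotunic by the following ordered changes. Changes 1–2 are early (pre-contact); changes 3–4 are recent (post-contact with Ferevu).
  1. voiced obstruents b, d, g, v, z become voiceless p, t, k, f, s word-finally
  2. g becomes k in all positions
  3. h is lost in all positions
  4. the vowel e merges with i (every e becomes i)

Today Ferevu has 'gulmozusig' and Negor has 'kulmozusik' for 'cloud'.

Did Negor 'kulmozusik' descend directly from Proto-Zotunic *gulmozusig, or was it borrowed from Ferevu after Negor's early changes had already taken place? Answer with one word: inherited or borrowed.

inherited

If inherited, *gulmozusig would pass through all of Negor's changes:
Negor: *gulmozusig > gulmozusik > kulmozusik  (by final devoicing, unconditioned shift)
If borrowed from Ferevu 'gulmozusig' after the early changes, it would undergo only the recent ones:
  rule 3 (h-loss): no change (gulmozusig)
  rule 4 (vowel merger): no change (gulmozusig)
  ⇒ as a loan: gulmozusig
Negor 'kulmozusik' matches the inherited outcome exactly, so it is an inherited cognate, not a loan.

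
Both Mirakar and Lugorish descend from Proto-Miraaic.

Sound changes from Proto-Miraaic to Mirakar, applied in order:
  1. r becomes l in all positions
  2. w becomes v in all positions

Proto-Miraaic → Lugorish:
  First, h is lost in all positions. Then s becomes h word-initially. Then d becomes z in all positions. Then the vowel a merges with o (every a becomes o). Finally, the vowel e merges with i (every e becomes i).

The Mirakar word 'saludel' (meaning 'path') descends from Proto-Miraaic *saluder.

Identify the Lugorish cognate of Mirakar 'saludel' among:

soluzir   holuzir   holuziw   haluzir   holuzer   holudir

Lugorish: *saluder > haluder > haluzer > holuzer > holuzir  (by debuccalisation, unconditioned shift, vowel merger, vowel merger)
The other candidates each miss or misapply at least one Lugorish change.

holuzir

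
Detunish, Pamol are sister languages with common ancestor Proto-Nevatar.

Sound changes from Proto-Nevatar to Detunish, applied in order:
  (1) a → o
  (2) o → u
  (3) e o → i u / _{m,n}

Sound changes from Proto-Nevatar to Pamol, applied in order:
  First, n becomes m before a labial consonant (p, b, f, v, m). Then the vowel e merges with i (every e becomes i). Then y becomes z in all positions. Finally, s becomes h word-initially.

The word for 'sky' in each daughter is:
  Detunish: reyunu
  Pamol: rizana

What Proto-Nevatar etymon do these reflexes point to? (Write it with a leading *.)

Position 6: Detunish has u, Pamol has a. Pamol preserves a here (none of its changes turn any other segment into a), so the proto-segment is *a.
Position 2: Detunish has e, Pamol has i. Detunish preserves e here (none of its changes turn any other segment into e), so the proto-segment is *e.
Position 4: Detunish has u, Pamol has a. Pamol preserves a here (none of its changes turn any other segment into a), so the proto-segment is *a.
This points to *reyana. Verify forward in each daughter:
Detunish: start from *reyana.
  rule 1 (vowel merger): reyana → reyono
  rule 2 (vowel merger): reyono → reyunu
  rule 3: no change — reyunu
  ⇒ Detunish reyunu
Pamol: *reyana
  reyana (rule 1 does not apply)
  reyana → riyana   [vowel merger]
  riyana → rizana   [unconditioned shift]
  rizana (rule 4 does not apply)
  giving Pamol rizana.
Only *reyana yields all of Detunish reyunu, Pamol rizana.

*reyana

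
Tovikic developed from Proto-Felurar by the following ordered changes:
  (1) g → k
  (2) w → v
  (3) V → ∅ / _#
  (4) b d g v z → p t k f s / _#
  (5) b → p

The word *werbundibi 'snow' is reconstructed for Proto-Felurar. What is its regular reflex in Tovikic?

Tovikic: start from *werbundibi.
  rule 1: no change — werbundibi
  rule 2 (unconditioned shift): werbundibi → verbundibi
  rule 3 (apocope): verbundibi → verbundib
  rule 4 (final devoicing): verbundib → verbundip
  rule 5 (unconditioned shift): verbundip → verpundip
  ⇒ Tovikic verpundip

verpundip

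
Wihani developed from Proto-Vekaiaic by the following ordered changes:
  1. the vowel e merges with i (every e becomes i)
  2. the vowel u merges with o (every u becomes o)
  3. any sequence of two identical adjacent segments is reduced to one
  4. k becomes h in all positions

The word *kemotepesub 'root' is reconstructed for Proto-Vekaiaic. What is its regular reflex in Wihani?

Wihani: start from *kemotepesub.
  rule 1 (vowel merger): kemotepesub → kimotipisub
  rule 2 (vowel merger): kimotipisub → kimotipisob
  rule 3: no change — kimotipisob
  rule 4 (unconditioned shift): kimotipisob → himotipisob
  ⇒ Wihani himotipisob

himotipisob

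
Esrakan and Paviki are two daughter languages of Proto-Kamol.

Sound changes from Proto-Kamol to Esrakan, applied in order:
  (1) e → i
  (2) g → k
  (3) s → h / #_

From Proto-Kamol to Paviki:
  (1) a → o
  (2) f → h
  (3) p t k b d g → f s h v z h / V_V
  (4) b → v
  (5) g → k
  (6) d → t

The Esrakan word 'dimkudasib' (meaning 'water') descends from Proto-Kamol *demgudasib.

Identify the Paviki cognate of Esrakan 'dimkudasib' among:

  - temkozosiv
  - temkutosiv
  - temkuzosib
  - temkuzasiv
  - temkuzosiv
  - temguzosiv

temkuzosiv

Paviki: *demgudasib > demgudosib > demguzosib > demguzosiv > demkuzosiv > temkuzosiv  (by vowel merger, intervocalic lenition, unconditioned shift, unconditioned shift, unconditioned shift)
Among the options, 'temkuzosiv' alone shows every Paviki change applied in order.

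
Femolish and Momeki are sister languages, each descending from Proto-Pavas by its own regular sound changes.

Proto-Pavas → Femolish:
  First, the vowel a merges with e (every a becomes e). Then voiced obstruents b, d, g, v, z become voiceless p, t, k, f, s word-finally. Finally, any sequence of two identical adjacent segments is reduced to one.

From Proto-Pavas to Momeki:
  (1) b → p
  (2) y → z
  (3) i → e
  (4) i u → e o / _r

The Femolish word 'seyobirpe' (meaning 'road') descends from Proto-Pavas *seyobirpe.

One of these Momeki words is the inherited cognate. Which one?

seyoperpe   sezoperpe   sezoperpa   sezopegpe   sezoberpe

Momeki: *seyobirpe > seyopirpe > sezopirpe > sezoperpe  (by unconditioned shift, unconditioned shift, vowel merger)
The other candidates each miss or misapply at least one Momeki change.

sezoperpe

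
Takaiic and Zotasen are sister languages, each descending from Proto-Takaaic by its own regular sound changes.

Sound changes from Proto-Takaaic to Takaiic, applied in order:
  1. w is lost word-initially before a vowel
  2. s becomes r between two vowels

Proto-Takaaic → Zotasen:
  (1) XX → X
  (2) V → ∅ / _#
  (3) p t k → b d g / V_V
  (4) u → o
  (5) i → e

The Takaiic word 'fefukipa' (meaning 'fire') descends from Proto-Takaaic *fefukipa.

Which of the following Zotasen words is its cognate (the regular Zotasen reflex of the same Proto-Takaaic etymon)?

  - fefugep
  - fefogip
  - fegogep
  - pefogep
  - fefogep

Zotasen: start from *fefukipa.
  rule 1: no change — fefukipa
  rule 2 (apocope): fefukipa → fefukip
  rule 3 (intervocalic voicing): fefukip → fefugip
  rule 4 (vowel merger): fefugip → fefogip
  rule 5 (vowel merger): fefogip → fefogep
  ⇒ Zotasen fefogep
The other candidates each miss or misapply at least one Zotasen change.

fefogep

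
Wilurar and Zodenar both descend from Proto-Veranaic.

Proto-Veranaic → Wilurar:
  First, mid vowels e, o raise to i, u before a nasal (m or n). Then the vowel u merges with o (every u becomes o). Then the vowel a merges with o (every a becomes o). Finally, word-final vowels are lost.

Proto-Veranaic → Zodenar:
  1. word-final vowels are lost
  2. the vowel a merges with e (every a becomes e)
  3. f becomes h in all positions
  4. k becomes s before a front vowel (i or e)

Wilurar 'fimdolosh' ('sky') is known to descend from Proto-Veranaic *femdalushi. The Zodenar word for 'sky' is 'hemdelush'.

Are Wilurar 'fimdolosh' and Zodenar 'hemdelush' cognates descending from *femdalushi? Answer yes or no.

Derive the expected Zodenar reflex of *femdalushi:
Zodenar: start from *femdalushi.
  rule 1 (apocope): femdalushi → femdalush
  rule 2 (vowel merger): femdalush → femdelush
  rule 3 (unconditioned shift): femdelush → hemdelush
  rule 4: no change — hemdelush
  ⇒ Zodenar hemdelush
Zodenar 'hemdelush' matches the regular reflex exactly, so the pair is cognate.

yes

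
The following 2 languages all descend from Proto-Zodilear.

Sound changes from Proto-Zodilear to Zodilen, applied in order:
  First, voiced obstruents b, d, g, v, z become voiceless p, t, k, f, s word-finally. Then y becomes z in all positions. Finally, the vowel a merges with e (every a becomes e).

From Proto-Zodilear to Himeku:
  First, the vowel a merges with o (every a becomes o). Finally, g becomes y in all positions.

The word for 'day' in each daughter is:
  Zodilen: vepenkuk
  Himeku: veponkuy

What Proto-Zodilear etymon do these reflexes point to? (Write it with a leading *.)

Position 8: Zodilen has k, Himeku has y. Taking the neighbouring segments as reconstructed: Zodilen k could go back to *k or *g; Himeku y could go back to *g or *y — the one source consistent with every daughter is *g.
Position 4: Zodilen has e, Himeku has o. Taking the neighbouring segments as reconstructed: Zodilen e could go back to *a or *e; Himeku o could go back to *a or *o — the one source consistent with every daughter is *a.
The remaining positions agree across the daughters. Check the candidate against every language:
Zodilen: *vepankug > vepankuk > vepenkuk  (by final devoicing, vowel merger)
Himeku: start from *vepankug.
  rule 1 (vowel merger): vepankug → veponkug
  rule 2 (unconditioned shift): veponkug → veponkuy
  ⇒ Himeku veponkuy
No other proto-form is consistent with every reflex, so the reconstruction is *vepankug.

*vepankug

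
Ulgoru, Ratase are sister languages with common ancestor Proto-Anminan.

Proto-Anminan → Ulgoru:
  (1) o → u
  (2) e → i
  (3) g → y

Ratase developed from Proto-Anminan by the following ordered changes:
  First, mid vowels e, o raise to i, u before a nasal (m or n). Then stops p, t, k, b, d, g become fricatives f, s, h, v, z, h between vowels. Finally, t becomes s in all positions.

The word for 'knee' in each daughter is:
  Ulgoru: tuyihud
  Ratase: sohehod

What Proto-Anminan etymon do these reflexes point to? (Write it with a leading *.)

*togehod

Position 1: Ulgoru has t, Ratase has s. Ulgoru preserves t here (none of its changes turn any other segment into t), so the proto-segment is *t.
Position 3: Ulgoru has y, Ratase has h. Taking the neighbouring segments as reconstructed: Ulgoru y could go back to *g or *y; Ratase h could go back to *k or *g or *h — the one source consistent with every daughter is *g.
Position 6: Ulgoru has u, Ratase has o. Ratase preserves o here (none of its changes turn any other segment into o), so the proto-segment is *o.
Continuing position by position gives *togehod; check it forward:
Ulgoru: *togehod > tugehud > tugihud > tuyihud  (by vowel merger, vowel merger, unconditioned shift)
Ratase: *togehod > tohehod > sohehod  (by intervocalic lenition, unconditioned shift)
*togehod is the unique common source.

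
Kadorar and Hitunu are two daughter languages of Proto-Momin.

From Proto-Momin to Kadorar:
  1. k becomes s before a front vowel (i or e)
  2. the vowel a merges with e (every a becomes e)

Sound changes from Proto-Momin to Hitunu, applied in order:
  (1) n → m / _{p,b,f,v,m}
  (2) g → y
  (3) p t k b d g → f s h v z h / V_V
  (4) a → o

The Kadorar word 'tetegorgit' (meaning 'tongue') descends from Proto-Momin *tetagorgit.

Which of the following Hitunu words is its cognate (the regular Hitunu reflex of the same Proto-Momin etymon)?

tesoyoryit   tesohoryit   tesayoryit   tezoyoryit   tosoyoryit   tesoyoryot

Hitunu: start from *tetagorgit.
  rule 1: no change — tetagorgit
  rule 2 (unconditioned shift): tetagorgit → tetayoryit
  rule 3 (intervocalic lenition): tetayoryit → tesayoryit
  rule 4 (vowel merger): tesayoryit → tesoyoryit
  ⇒ Hitunu tesoyoryit
Only 'tesoyoryit' matches the regular Hitunu development of *tetagorgit.

tesoyoryit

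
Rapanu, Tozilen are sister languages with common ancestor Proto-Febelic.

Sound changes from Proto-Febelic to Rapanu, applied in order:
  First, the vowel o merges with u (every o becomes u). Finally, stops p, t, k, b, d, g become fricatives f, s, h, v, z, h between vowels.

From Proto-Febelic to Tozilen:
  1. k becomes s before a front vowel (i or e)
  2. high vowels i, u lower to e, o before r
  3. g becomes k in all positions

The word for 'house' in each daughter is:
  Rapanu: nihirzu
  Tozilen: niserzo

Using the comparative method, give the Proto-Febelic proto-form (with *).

Position 4: Rapanu has i, Tozilen has e. Rapanu preserves i here (none of its changes turn any other segment into i), so the proto-segment is *i.
Position 3: Rapanu has h, Tozilen has s. Taking the neighbouring segments as reconstructed: Rapanu h could go back to *k or *g or *h; Tozilen s could go back to *k or *s — the one source consistent with every daughter is *k.
Verify the candidate proto-form against each daughter:
Rapanu: start from *nikirzo.
  rule 1 (vowel merger): nikirzo → nikirzu
  rule 2 (intervocalic lenition): nikirzu → nihirzu
  ⇒ Rapanu nihirzu
Tozilen: *nikirzo > nisirzo > niserzo  (by palatalisation, pre-rhotic lowering)
*nikirzo is the unique common source.

*nikirzo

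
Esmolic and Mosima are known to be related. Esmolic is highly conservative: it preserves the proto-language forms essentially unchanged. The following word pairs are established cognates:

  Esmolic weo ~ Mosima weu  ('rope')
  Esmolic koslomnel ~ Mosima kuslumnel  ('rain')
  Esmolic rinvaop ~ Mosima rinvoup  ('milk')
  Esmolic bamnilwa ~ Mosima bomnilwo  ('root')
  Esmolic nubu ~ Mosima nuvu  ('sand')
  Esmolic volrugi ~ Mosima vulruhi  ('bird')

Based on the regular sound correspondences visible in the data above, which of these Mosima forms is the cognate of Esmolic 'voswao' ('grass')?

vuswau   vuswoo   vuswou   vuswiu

koslomnel ~ kuslumnel, volrugi ~ vulruhi — Esmolic o corresponds to Mosima u after a consonant, before a consonant other than r, m, n, p, b, f, v.
rinvaop ~ rinvoup — Esmolic a corresponds to Mosima o after a consonant, before a back vowel.
weo ~ weu — Esmolic o corresponds to Mosima u word-finally.
Applying these to Esmolic 'voswao':
  voswao → vuswao   (o→u after a consonant, before a consonant other than r, m, n, p, b, f, v)
  vuswao → vuswoo   (a→o after a consonant, before a back vowel)
  vuswoo → vuswou   (o→u word-finally)
So the Mosima cognate is 'vuswou'.

vuswou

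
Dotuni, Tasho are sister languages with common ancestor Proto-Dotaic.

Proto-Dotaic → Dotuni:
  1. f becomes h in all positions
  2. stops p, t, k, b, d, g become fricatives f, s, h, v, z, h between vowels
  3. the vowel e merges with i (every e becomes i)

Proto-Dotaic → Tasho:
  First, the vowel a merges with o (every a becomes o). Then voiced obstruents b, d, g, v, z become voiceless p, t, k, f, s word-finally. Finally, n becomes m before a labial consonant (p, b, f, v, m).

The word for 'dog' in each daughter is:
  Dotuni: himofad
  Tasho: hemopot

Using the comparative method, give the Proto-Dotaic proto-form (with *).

*hemopad

Position 6: Dotuni has a, Tasho has o. Dotuni preserves a here (none of its changes turn any other segment into a), so the proto-segment is *a.
Position 5: Dotuni has f, Tasho has p. In Dotuni, f can only continue *p, so the proto-segment is *p.
This points to *hemopad. Verify forward in each daughter:
Dotuni: *hemopad
  hemopad (rule 1 does not apply)
  hemopad → hemofad   [intervocalic lenition]
  hemofad → himofad   [vowel merger]
  giving Dotuni himofad.
Tasho: *hemopad > hemopod > hemopot  (by vowel merger, final devoicing)
No other proto-form is consistent with every reflex, so the reconstruction is *hemopad.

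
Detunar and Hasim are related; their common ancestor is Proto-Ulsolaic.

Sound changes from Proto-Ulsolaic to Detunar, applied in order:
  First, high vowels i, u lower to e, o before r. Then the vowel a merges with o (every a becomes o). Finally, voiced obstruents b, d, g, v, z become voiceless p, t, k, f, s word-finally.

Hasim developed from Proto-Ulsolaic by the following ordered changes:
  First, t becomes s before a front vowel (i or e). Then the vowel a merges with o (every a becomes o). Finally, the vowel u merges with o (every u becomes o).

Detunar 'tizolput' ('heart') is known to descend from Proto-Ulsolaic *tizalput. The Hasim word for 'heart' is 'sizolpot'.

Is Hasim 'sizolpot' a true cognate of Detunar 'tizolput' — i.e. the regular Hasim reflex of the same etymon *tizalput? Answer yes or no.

Derive the expected Hasim reflex of *tizalput:
Hasim: *tizalput > sizalput > sizolput > sizolpot  (by palatalisation, vowel merger, vowel merger)
Hasim 'sizolpot' matches the regular reflex exactly, so the pair is cognate.

yes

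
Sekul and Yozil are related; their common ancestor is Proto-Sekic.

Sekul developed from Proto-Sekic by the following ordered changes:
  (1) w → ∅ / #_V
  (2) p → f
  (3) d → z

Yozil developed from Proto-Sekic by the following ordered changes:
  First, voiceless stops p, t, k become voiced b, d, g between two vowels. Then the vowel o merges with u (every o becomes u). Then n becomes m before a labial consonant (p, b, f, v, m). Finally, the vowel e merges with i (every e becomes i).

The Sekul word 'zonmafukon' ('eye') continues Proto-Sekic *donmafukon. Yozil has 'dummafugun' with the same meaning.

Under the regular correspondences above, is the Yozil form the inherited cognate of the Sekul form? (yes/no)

yes

Derive the expected Yozil reflex of *donmafukon:
Yozil: start from *donmafukon.
  rule 1 (intervocalic voicing): donmafukon → donmafugon
  rule 2 (vowel merger): donmafugon → dunmafugun
  rule 3 (nasal place assimilation): dunmafugun → dummafugun
  rule 4: no change — dummafugun
  ⇒ Yozil dummafugun
Yozil 'dummafugun' matches the regular reflex exactly, so the pair is cognate.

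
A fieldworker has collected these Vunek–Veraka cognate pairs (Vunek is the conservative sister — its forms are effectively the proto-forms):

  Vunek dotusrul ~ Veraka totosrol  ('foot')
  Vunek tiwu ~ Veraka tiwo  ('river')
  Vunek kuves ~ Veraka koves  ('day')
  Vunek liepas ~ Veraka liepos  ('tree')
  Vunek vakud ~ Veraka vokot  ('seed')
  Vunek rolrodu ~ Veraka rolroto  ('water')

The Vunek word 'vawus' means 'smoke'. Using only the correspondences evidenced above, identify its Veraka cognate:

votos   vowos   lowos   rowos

liepas ~ liepos, vakud ~ vokot — Vunek a corresponds to Veraka o after a consonant, before a consonant other than r, m, n, p, b, f, v.
dotusrul ~ totosrol, vakud ~ vokot — Vunek u corresponds to Veraka o after a consonant, before a consonant other than r, m, n, p, b, f, v.
Applying these to Vunek 'vawus':
  vawus → vowus   (a→o after a consonant, before a consonant other than r, m, n, p, b, f, v)
  vowus → vowos   (u→o after a consonant, before a consonant other than r, m, n, p, b, f, v)
So the Veraka cognate is 'vowos'.

vowos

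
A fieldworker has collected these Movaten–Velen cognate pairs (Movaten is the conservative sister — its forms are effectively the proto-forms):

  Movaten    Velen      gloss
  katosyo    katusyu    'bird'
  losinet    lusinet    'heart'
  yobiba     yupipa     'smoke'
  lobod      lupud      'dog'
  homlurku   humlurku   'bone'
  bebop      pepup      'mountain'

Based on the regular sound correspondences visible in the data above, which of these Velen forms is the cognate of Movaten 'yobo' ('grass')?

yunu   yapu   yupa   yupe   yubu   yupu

yobiba ~ yupipa, lobod ~ lupud — Movaten o corresponds to Velen u after a consonant, before a labial obstruent.
lobod ~ lupud, bebop ~ pepup — Movaten b corresponds to Velen p between vowels (before a back vowel).
katosyo ~ katusyu — Movaten o corresponds to Velen u word-finally.
Applying these to Movaten 'yobo':
  yobo → yubo   (o→u after a consonant, before a labial obstruent)
  yubo → yupo   (b→p between vowels (before a back vowel))
  yupo → yupu   (o→u word-finally)
So the Velen cognate is 'yupu'.

yupu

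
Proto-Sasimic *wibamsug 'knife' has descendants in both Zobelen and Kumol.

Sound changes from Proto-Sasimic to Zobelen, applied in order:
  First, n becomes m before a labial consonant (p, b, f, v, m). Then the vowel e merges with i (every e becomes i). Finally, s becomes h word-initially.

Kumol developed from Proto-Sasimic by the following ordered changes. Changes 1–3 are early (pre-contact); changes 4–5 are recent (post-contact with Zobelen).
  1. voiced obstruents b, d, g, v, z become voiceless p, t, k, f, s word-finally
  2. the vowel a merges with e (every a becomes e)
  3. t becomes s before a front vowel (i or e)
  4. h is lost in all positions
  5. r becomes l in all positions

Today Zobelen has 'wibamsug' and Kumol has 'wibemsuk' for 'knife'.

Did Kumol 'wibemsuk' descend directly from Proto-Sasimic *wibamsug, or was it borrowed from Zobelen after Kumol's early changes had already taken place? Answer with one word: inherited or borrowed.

If inherited, *wibamsug would pass through all of Kumol's changes:
Kumol: *wibamsug
  wibamsug → wibamsuk   [final devoicing]
  wibamsuk → wibemsuk   [vowel merger]
  wibemsuk (rule 3 does not apply)
  wibemsuk (rule 4 does not apply)
  wibemsuk (rule 5 does not apply)
  giving Kumol wibemsuk.
If borrowed from Zobelen 'wibamsug' after the early changes, it would undergo only the recent ones:
  rule 4 (h-loss): no change (wibamsug)
  rule 5 (unconditioned shift): no change (wibamsug)
  ⇒ as a loan: wibamsug
Kumol 'wibemsuk' matches the inherited outcome exactly, so it is an inherited cognate, not a loan.

inherited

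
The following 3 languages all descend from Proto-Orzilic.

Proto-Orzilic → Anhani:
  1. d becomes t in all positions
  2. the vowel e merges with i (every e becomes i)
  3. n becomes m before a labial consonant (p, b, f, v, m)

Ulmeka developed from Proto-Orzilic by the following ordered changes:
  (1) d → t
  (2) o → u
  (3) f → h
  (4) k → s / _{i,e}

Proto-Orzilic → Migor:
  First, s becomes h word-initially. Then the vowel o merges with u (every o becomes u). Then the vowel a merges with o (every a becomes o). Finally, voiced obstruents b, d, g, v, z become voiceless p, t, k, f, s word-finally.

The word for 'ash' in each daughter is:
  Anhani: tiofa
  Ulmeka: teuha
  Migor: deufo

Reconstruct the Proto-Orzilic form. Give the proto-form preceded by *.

*deofa

Position 1: Anhani has t, Ulmeka has t, Migor has d. Migor preserves d here (none of its changes turn any other segment into d), so the proto-segment is *d.
Position 4: Anhani has f, Ulmeka has h, Migor has f. Anhani preserves f here (none of its changes turn any other segment into f), so the proto-segment is *f.
Continuing position by position gives *deofa; check it forward:
Anhani: *deofa
  deofa → teofa   [unconditioned shift]
  teofa → tiofa   [vowel merger]
  tiofa (rule 3 does not apply)
  giving Anhani tiofa.
Ulmeka: start from *deofa.
  rule 1 (unconditioned shift): deofa → teofa
  rule 2 (vowel merger): teofa → teufa
  rule 3 (unconditioned shift): teufa → teuha
  rule 4: no change — teuha
  ⇒ Ulmeka teuha
Migor: *deofa
  deofa (rule 1 does not apply)
  deofa → deufa   [vowel merger]
  deufa → deufo   [vowel merger]
  deufo (rule 4 does not apply)
  giving Migor deufo.
No other proto-form is consistent with every reflex, so the reconstruction is *deofa.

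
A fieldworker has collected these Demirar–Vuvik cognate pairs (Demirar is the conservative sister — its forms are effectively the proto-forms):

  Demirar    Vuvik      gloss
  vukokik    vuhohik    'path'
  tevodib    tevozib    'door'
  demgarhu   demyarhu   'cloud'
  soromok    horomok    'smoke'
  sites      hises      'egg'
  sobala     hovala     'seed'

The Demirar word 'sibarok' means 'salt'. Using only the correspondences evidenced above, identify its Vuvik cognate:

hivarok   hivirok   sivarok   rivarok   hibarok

sites ~ hises — Demirar s corresponds to Vuvik h word-initially before a front vowel.
sobala ~ hovala — Demirar b corresponds to Vuvik v between vowels (before a back vowel).
Applying these to Demirar 'sibarok':
  sibarok → hibarok   (s→h word-initially before a front vowel)
  hibarok → hivarok   (b→v between vowels (before a back vowel))
So the Vuvik cognate is 'hivarok'.

hivarok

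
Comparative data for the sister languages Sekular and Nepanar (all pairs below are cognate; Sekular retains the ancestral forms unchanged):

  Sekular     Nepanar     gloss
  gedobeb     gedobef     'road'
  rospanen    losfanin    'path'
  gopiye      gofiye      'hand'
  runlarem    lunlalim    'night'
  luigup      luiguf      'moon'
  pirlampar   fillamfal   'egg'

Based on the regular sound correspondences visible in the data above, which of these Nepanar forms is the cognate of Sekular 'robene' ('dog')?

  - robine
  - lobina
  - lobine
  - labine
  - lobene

rospanen ~ losfanin — Sekular r corresponds to Nepanar l word-initially before a back vowel.
rospanen ~ losfanin — Sekular e corresponds to Nepanar i after a consonant, before a nasal.
Applying these to Sekular 'robene':
  robene → lobene   (r→l word-initially before a back vowel)
  lobene → lobine   (e→i after a consonant, before a nasal)
So the Nepanar cognate is 'lobine'.

lobine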